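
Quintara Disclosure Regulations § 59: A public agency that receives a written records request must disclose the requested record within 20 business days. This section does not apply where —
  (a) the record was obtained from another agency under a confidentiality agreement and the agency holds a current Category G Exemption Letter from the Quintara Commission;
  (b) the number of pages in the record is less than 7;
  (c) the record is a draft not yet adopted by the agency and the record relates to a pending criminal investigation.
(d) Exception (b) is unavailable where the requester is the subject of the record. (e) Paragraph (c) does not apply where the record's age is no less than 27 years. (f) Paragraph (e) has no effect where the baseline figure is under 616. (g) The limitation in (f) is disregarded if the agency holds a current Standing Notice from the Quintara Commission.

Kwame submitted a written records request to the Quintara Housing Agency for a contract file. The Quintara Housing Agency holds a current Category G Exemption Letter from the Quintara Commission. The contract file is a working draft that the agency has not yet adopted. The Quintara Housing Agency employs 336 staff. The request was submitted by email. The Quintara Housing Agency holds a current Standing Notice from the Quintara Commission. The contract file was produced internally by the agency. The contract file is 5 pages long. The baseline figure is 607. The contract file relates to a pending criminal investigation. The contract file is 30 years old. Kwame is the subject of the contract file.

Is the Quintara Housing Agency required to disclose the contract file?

Yes — the Quintara Housing Agency must disclose the contract file.

Exception (a) does not apply: the contract file was produced internally.
All of (b)'s requirements are met (the number of pages in the record is 5, less than the 7 limit). Turning to paragraph (d): (d) operates against (b): Kwame is the subject of the contract file. So (b) is unavailable.
All of (c)'s requirements are met (the contract file is an unadopted draft; the contract file relates to a pending investigation). However, paragraphs (e)–(g) must be considered: (e) operates against (c): the record's age is 30 years, meeting the 27 years threshold. (f) would limit (e) — the baseline figure is 607, under the 616 limit — but (g) sets (f) aside: (g) applies — a current Standing Notice is held. Exception (c) does not apply.
No exception displaces § 59.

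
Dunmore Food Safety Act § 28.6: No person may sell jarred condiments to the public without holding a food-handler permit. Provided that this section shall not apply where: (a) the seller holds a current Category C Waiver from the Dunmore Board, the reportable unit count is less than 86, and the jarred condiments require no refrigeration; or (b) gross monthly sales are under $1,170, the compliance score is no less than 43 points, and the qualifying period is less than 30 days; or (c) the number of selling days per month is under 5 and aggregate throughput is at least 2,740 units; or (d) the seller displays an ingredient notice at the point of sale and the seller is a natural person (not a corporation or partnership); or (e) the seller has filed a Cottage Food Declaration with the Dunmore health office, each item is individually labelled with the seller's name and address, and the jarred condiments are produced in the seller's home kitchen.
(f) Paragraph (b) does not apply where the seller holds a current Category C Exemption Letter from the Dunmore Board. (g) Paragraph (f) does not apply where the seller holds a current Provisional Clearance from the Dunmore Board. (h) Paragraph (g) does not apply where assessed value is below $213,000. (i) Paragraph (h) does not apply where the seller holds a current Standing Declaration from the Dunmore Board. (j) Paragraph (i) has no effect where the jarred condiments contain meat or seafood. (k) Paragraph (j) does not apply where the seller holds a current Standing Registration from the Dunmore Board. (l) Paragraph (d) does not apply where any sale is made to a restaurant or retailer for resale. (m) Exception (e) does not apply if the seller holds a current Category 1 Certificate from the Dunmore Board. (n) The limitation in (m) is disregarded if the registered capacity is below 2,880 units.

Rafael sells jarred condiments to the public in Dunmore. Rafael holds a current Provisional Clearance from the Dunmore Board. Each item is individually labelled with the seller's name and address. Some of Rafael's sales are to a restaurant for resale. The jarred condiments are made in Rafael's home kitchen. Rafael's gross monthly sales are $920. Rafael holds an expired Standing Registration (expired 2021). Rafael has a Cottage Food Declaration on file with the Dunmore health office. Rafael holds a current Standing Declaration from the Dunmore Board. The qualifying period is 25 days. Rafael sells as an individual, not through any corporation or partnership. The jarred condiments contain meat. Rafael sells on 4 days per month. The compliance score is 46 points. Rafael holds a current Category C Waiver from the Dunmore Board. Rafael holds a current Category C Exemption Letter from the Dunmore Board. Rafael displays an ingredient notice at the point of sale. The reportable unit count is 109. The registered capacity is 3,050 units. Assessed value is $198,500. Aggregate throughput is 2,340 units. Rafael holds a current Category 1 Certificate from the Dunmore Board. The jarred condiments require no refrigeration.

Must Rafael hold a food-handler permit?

Yes — Rafael must hold a food-handler permit.

Exception (a) fails — the reportable unit count is 109, not less than 86.
Exception (b): gross monthly sales are $920, under the $1,170 limit; the compliance score is 46 points, meeting the 43 points threshold; the qualifying period is 25 days, less than the 30 days limit — every condition holds. Turning to paragraphs (f)–(k): (f) operates against (b): a current Category C Exemption Letter is held. (g) is triggered (a current Provisional Clearance is held), but is overridden by (h): (h) operates against (g): assessed value is $198,500, below the $213,000 limit. (i) would limit (h) — a current Standing Declaration is held — but (j) sets (i) aside: (j) operates against (i): the jarred condiments contain meat. (k), which would lift (j), does not operate here — there is no Standing Registration in force. Exception (b) does not apply.
Exception (c) fails — aggregate throughput is 2,340 units, short of 2,740 units.
Exception (d)'s conditions are all satisfied: an ingredient notice is displayed; the seller is a natural person. Turning to paragraph (l): (l) operates — some sales are to a restaurant for resale. Exception (d) does not apply.
All of (e)'s requirements are met (a Cottage Food Declaration is on file; items are individually labelled; the jarred condiments are home-kitchen produced). Turning to paragraphs (m)–(n): (m) applies — a current Category 1 Certificate is held. (n), which would lift (m), does not operate here — the registered capacity is 3,050 units, not below 2,880 units. Exception (e) does not apply.
Every exception is unavailable, so the rule governs.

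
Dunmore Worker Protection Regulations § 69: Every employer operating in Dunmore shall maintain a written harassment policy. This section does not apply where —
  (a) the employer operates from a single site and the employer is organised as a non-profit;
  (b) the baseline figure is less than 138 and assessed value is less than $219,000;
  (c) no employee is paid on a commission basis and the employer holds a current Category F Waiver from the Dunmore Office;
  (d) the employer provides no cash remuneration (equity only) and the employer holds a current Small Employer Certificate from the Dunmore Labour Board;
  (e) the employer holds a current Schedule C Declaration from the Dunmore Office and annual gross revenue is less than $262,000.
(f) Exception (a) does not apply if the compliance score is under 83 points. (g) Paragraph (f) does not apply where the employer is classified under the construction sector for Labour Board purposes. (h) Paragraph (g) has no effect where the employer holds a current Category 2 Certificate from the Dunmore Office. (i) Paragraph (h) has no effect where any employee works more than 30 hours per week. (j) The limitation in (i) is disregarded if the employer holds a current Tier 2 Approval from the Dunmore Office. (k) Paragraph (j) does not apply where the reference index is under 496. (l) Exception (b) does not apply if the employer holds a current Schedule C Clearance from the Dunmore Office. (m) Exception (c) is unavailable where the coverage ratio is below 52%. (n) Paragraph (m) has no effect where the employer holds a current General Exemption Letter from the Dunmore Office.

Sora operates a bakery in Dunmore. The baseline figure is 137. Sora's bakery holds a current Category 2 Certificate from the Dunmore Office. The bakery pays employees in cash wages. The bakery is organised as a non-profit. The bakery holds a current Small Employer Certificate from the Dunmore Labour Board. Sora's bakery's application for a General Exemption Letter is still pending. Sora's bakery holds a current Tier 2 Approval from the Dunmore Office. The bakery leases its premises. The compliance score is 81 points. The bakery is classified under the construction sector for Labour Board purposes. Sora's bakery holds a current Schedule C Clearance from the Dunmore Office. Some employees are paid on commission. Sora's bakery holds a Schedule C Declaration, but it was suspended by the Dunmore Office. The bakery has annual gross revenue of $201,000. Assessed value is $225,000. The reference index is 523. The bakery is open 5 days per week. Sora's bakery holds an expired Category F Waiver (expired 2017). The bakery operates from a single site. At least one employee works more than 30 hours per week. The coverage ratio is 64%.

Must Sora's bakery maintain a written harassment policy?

Exception (a)'s conditions are all satisfied: the employer operates from a single site; the employer is a non-profit. However, paragraphs (f)–(k) must be considered: (f) operates against (a): the compliance score is 81 points, under the 83 points limit. (g) would limit (f) — the bakery is classified under the construction sector — but (h) sets (g) aside: (h) operates — a current Category 2 Certificate is held. (i) would limit (h) — at least one employee exceeds 30 hours/week — but (j) sets (i) aside: (j) applies — a current Tier 2 Approval is held. (k), which would lift (j), is inapplicable — the reference index is 523, not under 496. So (a) is unavailable.
Exception (b) requires that assessed value is less than $219,000; but assessed value is $225,000, not less than $219,000, so (b) is unavailable.
Exception (c) does not apply: some employees are paid on commission.
Exception (d) requires that the employer provides no cash remuneration (equity only); but employees are paid cash wages, so (d) is unavailable.
Exception (e) does not apply: the Schedule C Declaration is not current.
No exception displaces § 69.

Yes — Sora's bakery must maintain a written harassment policy.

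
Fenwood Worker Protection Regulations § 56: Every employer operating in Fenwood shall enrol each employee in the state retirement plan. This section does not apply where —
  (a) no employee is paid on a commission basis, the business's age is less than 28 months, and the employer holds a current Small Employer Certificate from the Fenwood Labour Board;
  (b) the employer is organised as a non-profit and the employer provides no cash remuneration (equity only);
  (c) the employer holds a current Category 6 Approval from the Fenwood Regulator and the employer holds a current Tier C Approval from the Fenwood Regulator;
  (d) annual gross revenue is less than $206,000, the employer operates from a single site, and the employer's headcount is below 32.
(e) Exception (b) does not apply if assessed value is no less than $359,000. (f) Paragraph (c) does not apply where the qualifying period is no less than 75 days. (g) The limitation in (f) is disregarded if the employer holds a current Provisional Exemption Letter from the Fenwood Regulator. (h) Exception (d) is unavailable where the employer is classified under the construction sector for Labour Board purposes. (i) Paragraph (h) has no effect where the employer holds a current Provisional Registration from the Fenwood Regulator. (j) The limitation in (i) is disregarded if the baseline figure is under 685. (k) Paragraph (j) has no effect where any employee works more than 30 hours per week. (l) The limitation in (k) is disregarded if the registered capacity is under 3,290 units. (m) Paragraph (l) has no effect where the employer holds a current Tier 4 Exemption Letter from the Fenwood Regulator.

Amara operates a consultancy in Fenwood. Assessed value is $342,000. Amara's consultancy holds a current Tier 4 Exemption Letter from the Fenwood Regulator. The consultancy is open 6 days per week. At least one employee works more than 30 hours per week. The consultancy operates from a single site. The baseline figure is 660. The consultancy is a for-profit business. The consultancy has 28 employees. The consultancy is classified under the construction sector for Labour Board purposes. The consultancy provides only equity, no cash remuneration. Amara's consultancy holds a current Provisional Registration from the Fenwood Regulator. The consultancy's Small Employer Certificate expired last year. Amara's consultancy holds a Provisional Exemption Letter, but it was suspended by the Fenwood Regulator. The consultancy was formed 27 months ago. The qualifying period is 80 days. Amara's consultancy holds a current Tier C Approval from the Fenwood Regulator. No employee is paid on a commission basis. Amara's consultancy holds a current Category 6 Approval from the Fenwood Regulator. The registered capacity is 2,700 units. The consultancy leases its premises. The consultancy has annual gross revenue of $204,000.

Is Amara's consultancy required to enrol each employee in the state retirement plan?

Exception (a) requires that the employer holds a current Small Employer Certificate from the Fenwood Labour Board; but the Small Employer Certificate has expired, so (a) is unavailable.
Exception (b) fails — the employer is for-profit.
Exception (c): a current Category 6 Approval is held; a current Tier C Approval is held — every condition holds. But applying paragraphs (f)–(g): (f) operates — the qualifying period is 80 days, meeting the 75 days threshold. (g) is inapplicable (there is no Provisional Exemption Letter in force), so (f) stands. So (c) is unavailable.
All of (d)'s requirements are met (annual gross revenue is $204,000, less than the $206,000 limit; the employer operates from a single site; the employer's headcount is 28, below the 32 limit). Applying paragraphs (h)–(m): (h) applies (the consultancy is classified under the construction sector), but is set aside by (i): (i) is engaged — a current Provisional Registration is held. (j) would limit (i) — the baseline figure is 660, under the 685 limit — but (k) sets (j) aside: (k) operates against (j): at least one employee exceeds 30 hours/week. (l) is engaged (the registered capacity is 2,700 units, under the 3,290 units limit), but is set aside by (m): (m) operates against (l): a current Tier 4 Exemption Letter is held. (d) remains available.

No — exception (d) applies; Amara's consultancy is not required to enrol each employee in the state retirement plan.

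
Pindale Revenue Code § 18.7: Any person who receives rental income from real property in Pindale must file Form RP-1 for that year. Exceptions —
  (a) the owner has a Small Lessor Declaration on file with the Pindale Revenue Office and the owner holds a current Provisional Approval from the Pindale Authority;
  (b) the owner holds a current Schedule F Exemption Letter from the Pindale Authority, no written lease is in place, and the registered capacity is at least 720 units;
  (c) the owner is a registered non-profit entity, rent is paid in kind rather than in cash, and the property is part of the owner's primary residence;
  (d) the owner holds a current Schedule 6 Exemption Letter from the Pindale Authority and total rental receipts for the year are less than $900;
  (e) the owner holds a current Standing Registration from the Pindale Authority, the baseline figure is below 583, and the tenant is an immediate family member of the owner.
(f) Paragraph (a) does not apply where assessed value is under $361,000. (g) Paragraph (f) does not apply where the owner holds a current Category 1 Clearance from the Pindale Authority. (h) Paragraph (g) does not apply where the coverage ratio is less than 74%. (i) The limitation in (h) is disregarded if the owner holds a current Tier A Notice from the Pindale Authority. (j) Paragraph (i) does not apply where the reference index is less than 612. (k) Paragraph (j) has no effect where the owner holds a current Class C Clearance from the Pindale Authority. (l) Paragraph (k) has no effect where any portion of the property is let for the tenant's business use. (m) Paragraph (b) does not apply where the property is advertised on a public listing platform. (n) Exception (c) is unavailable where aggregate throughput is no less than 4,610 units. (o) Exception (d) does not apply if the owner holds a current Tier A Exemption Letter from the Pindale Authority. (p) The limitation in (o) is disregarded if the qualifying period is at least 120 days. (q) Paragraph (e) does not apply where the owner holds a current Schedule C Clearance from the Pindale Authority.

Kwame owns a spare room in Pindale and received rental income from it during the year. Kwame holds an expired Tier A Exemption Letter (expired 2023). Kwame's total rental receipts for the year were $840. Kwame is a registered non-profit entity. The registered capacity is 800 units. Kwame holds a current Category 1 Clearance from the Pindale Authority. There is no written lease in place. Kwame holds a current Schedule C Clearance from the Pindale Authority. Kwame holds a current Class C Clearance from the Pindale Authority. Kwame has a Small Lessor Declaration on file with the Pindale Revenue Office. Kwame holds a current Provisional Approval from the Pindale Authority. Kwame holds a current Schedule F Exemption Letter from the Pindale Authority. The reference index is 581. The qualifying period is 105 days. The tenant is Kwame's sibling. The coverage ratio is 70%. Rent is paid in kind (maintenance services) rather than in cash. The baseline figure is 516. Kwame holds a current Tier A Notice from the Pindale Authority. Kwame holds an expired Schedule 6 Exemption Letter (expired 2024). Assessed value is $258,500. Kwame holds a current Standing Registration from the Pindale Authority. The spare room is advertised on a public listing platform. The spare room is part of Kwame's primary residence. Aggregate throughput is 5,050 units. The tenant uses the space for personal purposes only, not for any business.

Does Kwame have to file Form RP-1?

Exception (a): a Small Lessor Declaration is on file; a current Provisional Approval is held — every condition holds. Considering the limiting provisions: (f) is engaged (assessed value is $258,500, under the $361,000 limit), but yields to (g): (g) operates against (f): a current Category 1 Clearance is held. (h) would limit (g) — the coverage ratio is 70%, less than the 74% limit — but (i) sets (h) aside: (i) is engaged — a current Tier A Notice is held. (j) operates (the reference index is 581, less than the 612 limit), but is itself disapplied by (k): (k) is triggered — a current Class C Clearance is held. (l), which would lift (k), does not operate here — the space is used for personal purposes only. (a) remains available.
All of (b)'s requirements are met (a current Schedule F Exemption Letter is held; there is no written lease; the registered capacity is 800 units, meeting the 720 units threshold). However, paragraph (m) must be considered: (m) applies — the property is publicly advertised. Exception (b) does not apply.
Exception (c): Kwame is a registered non-profit; rent is paid in kind; the spare room is part of the primary residence — every condition holds. But: (n) is triggered — aggregate throughput is 5,050 units, meeting the 4,610 units threshold. So (c) is unavailable.
Exception (d) requires that the owner holds a current Schedule 6 Exemption Letter from the Pindale Authority; but no current Schedule 6 Exemption Letter is held, so (d) is unavailable.
All of (e)'s requirements are met (a current Standing Registration is held; the baseline figure is 516, below the 583 limit; the tenant is an immediate family member). However, paragraph (q) must be considered: (q) operates against (e): a current Schedule C Clearance is held. So (e) is unavailable.

No — exception (a) applies; Kwame is not required to file Form RP-1.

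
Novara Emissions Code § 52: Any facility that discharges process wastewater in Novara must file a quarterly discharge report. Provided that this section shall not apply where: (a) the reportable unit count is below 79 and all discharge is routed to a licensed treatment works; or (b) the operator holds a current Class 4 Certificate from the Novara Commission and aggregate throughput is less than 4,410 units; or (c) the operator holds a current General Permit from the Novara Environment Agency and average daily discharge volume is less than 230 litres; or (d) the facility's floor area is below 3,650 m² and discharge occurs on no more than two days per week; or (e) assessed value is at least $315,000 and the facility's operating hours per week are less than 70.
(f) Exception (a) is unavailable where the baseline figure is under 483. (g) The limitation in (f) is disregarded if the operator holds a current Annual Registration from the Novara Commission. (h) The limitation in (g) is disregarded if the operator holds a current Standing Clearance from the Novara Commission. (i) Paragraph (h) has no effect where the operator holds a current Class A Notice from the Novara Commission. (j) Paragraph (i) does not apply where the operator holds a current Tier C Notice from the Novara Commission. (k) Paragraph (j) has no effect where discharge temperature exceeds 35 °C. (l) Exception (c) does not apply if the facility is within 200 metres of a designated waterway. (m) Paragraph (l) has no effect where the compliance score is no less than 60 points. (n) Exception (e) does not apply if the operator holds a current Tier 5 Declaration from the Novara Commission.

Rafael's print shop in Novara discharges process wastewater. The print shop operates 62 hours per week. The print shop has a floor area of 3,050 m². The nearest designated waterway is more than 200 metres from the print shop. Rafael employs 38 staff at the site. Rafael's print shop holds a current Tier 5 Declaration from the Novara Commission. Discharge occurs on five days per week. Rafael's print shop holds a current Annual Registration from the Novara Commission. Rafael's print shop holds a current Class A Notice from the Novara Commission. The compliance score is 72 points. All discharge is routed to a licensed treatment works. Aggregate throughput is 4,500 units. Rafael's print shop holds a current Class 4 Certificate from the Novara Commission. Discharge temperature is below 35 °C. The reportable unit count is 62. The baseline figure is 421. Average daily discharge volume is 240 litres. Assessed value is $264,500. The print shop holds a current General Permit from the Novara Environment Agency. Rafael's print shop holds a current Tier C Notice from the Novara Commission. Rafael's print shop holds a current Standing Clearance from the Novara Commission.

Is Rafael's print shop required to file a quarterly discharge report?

Yes — Rafael's print shop must file a quarterly discharge report.

Exception (a): the reportable unit count is 62, below the 79 limit; discharge is routed to a licensed treatment works — every condition holds. Turning to paragraphs (f)–(k): (f) operates against (a): the baseline figure is 421, under the 483 limit. (g) would limit (f) — a current Annual Registration is held — but (h) sets (g) aside: (h) is engaged — a current Standing Clearance is held. (i) is engaged (a current Class A Notice is held), but is displaced by (j): (j) operates against (i): a current Tier C Notice is held. (k) is inapplicable (discharge temperature is below 35 °C), so (j) stands. So (a) is unavailable.
Exception (b) does not apply: aggregate throughput is 4,500 units, not less than 4,410 units.
Exception (c) fails — average daily discharge volume is 240 litres, not less than 230 litres.
Exception (d) fails — discharge occurs on five days per week.
Exception (e) fails — assessed value is $264,500, short of $315,000.
No exception applies. The general rule governs.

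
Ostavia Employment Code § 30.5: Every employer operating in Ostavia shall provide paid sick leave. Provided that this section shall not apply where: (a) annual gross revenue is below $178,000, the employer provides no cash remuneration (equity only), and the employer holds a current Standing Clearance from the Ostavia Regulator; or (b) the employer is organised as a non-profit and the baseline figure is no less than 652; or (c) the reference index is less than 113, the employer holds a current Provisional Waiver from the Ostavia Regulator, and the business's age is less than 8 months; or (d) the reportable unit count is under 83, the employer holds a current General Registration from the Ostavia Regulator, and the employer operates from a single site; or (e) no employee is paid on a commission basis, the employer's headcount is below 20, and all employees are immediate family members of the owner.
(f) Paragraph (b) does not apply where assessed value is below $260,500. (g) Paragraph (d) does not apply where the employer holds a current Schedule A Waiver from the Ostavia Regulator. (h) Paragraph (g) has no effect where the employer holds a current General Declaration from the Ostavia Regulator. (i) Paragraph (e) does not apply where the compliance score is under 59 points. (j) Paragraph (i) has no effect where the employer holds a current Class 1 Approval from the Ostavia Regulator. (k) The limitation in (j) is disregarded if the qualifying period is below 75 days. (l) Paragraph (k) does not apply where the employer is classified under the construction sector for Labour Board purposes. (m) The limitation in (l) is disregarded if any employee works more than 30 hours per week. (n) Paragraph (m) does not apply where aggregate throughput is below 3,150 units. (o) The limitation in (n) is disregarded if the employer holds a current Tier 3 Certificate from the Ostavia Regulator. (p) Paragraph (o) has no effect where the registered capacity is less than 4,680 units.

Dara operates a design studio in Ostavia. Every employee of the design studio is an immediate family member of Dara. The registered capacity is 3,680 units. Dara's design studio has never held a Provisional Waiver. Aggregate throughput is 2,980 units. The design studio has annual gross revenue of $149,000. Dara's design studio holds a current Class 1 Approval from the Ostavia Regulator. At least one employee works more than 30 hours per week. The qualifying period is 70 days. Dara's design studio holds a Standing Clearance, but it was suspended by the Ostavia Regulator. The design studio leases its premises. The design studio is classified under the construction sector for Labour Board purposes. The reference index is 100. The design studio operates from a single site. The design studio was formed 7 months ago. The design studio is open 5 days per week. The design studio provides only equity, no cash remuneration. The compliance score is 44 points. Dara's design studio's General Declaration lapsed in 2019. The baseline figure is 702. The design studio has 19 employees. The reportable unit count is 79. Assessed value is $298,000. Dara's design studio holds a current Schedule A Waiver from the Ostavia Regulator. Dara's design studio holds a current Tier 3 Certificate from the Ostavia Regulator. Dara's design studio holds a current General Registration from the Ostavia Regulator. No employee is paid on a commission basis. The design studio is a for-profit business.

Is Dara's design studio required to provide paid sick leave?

Exception (a) fails — no current Standing Clearance is held.
Exception (b) does not apply: the employer is for-profit.
Exception (c) requires that the employer holds a current Provisional Waiver from the Ostavia Regulator; but the Provisional Waiver is not current, so (c) is unavailable.
Exception (d) is satisfied on its face — the reportable unit count is 79, under the 83 limit; a current General Registration is held; the employer operates from a single site. But: (g) operates against (d): a current Schedule A Waiver is held. (h) is not engaged (there is no General Declaration in force), so (g) stands. (d) is therefore removed.
Exception (e)'s conditions are all satisfied: no employee is paid on commission; the employer's headcount is 19, below the 20 limit; every employee is an immediate family member. Under paragraphs (i)–(p): (i) operates (the compliance score is 44 points, under the 59 points limit), but is overridden by (j): (j) operates against (i): a current Class 1 Approval is held. (k) operates (the qualifying period is 70 days, below the 75 days limit), but yields to (l): (l) operates against (k): the design studio is classified under the construction sector. (m) is engaged (at least one employee exceeds 30 hours/week), but is displaced by (n): (n) is triggered — aggregate throughput is 2,980 units, below the 3,150 units limit. (o) operates (a current Tier 3 Certificate is held), but is overridden by (p): (p) operates against (o): the registered capacity is 3,680 units, less than the 4,680 units limit. Exception (e) stands.

No — exception (e) applies; Dara's design studio is not required to provide paid sick leave.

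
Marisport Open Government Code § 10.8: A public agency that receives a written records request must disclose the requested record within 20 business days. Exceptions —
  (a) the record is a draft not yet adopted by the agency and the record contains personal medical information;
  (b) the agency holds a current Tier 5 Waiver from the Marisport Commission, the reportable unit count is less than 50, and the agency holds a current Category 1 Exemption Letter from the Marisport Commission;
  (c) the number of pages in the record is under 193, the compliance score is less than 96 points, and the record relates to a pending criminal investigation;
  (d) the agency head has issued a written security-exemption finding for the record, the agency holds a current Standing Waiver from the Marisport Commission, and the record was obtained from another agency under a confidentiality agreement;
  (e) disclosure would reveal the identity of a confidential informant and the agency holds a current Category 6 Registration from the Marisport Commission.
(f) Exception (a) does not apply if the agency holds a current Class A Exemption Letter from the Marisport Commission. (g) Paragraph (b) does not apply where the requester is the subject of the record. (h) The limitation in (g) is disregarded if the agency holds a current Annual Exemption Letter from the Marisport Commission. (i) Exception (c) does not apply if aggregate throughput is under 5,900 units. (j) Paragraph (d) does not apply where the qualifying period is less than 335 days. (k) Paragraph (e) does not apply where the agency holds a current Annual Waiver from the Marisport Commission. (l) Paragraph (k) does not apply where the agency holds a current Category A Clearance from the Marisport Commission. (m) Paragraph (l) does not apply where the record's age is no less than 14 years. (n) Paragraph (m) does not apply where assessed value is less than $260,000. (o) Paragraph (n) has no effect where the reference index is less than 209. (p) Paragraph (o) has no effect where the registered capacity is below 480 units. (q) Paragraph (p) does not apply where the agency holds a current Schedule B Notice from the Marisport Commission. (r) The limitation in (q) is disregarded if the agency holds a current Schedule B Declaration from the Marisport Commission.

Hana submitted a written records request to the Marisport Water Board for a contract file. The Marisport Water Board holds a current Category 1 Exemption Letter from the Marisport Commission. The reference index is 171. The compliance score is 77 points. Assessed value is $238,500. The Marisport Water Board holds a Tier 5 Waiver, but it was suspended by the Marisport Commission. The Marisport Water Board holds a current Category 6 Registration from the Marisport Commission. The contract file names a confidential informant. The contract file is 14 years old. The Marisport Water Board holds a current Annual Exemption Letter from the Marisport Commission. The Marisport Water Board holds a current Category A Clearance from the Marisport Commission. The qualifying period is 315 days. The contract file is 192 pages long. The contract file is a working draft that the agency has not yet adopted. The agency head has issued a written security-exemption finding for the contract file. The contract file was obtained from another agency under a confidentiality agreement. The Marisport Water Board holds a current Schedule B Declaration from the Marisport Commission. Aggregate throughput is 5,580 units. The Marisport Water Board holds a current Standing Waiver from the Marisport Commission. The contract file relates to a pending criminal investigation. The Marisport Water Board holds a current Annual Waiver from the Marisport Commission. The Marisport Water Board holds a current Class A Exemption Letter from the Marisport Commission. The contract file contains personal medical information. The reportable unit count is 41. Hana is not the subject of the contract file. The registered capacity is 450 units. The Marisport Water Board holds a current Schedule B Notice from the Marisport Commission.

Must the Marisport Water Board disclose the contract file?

All of (a)'s requirements are met (the contract file is an unadopted draft; the contract file contains personal medical information). But: (f) is engaged — a current Class A Exemption Letter is held. Exception (a) does not apply.
Exception (b) does not apply: there is no Tier 5 Waiver in force.
Exception (c)'s conditions are all satisfied: the number of pages in the record is 192, under the 193 limit; the compliance score is 77 points, less than the 96 points limit; the contract file relates to a pending investigation. But applying paragraph (i): (i) operates — aggregate throughput is 5,580 units, under the 5,900 units limit. Exception (c) does not apply.
Exception (d)'s conditions are all satisfied: a written security-exemption finding has been issued; a current Standing Waiver is held; the contract file was obtained under a confidentiality agreement. But: (j) operates against (d): the qualifying period is 315 days, less than the 335 days limit. Exception (d) does not apply.
Exception (e): the contract file names a confidential informant; a current Category 6 Registration is held — every condition holds. Applying paragraphs (k)–(r): (k) is triggered (a current Annual Waiver is held), but yields to (l): (l) is engaged — a current Category A Clearance is held. (m) would limit (l) — the record's age is 14 years, meeting the 14 years threshold — but (n) sets (m) aside: (n) is triggered — assessed value is $238,500, less than the $260,000 limit. (o) is triggered (the reference index is 171, less than the 209 limit), but yields to (p): (p) operates against (o): the registered capacity is 450 units, below the 480 units limit. (q) would limit (p) — a current Schedule B Notice is held — but (r) sets (q) aside: (r) operates against (q): a current Schedule B Declaration is held. So (e) applies.

No — exception (e) applies; the Marisport Water Board is not required to disclose the contract file.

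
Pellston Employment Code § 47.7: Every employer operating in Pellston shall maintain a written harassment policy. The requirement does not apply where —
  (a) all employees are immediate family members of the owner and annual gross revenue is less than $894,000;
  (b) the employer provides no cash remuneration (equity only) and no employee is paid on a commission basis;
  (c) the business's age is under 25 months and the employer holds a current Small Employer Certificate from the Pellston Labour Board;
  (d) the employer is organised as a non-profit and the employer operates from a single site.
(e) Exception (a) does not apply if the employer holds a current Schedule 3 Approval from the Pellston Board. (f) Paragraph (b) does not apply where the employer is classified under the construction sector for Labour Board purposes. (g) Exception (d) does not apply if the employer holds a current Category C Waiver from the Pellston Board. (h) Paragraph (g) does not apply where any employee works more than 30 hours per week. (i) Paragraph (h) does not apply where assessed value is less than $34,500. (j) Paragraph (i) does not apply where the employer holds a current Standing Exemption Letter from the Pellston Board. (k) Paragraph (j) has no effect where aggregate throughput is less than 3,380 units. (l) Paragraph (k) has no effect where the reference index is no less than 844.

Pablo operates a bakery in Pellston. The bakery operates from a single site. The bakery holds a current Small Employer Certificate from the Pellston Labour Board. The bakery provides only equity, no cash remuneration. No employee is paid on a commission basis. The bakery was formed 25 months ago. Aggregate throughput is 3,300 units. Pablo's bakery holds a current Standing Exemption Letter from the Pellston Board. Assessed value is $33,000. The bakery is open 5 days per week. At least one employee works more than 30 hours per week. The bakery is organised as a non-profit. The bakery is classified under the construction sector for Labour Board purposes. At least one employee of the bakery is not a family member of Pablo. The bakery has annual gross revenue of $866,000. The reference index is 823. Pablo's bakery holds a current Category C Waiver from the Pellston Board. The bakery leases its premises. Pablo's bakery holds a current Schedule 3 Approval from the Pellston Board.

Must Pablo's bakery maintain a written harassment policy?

Exception (a) requires that all employees are immediate family members of the owner; but at least one employee is not a family member, so (a) is unavailable.
All of (b)'s requirements are met (remuneration is equity-only; no employee is paid on commission). But applying paragraph (f): (f) is triggered — the bakery is classified under the construction sector. So (b) is unavailable.
Exception (c) fails — the business's age is 25 months, not under 25 months.
Exception (d)'s conditions are all satisfied: the employer is a non-profit; the employer operates from a single site. Turning to paragraphs (g)–(l): (g) is triggered — a current Category C Waiver is held. (h) would limit (g) — at least one employee exceeds 30 hours/week — but (i) sets (h) aside: (i) operates against (h): assessed value is $33,000, less than the $34,500 limit. (j) would limit (i) — a current Standing Exemption Letter is held — but (k) sets (j) aside: (k) operates against (j): aggregate throughput is 3,300 units, less than the 3,380 units limit. (l), which would lift (k), is inapplicable — the reference index is 823, short of 844. (d) is therefore removed.
None of the exceptions is available; § 47.7 applies in full.

Yes — Pablo's bakery must maintain a written harassment policy.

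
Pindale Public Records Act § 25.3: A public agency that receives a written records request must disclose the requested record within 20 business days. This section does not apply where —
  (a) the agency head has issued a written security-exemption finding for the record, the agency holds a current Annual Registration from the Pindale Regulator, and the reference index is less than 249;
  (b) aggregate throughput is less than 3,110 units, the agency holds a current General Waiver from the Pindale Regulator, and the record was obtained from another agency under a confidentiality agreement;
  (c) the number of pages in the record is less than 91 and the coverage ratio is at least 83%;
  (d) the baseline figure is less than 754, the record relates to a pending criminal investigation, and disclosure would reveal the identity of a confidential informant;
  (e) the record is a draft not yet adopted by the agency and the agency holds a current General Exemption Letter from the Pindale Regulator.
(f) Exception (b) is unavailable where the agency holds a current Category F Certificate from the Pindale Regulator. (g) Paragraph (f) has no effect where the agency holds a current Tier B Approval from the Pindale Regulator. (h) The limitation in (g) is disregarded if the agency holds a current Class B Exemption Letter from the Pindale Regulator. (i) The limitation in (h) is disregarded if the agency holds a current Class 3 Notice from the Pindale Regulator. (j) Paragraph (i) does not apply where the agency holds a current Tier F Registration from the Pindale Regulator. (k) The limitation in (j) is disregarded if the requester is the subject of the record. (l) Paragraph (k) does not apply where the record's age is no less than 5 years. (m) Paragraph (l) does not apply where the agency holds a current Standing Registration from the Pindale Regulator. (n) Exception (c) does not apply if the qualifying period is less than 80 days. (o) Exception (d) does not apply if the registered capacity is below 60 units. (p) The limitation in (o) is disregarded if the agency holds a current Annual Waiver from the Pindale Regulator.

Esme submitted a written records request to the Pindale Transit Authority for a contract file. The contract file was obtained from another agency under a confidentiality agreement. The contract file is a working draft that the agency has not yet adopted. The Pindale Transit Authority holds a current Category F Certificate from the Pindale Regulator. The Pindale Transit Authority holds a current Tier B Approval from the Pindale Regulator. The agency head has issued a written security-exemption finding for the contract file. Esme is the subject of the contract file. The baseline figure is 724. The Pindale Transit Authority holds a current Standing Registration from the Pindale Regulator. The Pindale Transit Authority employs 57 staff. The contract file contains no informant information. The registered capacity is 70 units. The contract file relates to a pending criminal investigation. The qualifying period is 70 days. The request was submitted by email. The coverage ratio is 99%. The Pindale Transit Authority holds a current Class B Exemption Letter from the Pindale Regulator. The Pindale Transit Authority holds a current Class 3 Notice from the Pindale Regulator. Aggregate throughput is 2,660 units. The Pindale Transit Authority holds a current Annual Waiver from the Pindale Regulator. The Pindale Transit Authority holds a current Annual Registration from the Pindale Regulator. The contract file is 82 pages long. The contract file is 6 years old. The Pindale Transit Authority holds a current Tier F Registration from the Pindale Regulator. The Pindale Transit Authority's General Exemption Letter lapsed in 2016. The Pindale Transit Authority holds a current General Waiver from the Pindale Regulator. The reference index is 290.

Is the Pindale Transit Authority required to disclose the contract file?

Exception (a) does not apply: the reference index is 290, not less than 249.
Exception (b) is satisfied on its face — aggregate throughput is 2,660 units, less than the 3,110 units limit; a current General Waiver is held; the contract file was obtained under a confidentiality agreement. Under paragraphs (f)–(m): (f) applies (a current Category F Certificate is held), but is displaced by (g): (g) is engaged — a current Tier B Approval is held. (h) would limit (g) — a current Class B Exemption Letter is held — but (i) sets (h) aside: (i) operates against (h): a current Class 3 Notice is held. (j) would limit (i) — a current Tier F Registration is held — but (k) sets (j) aside: (k) operates against (j): Esme is the subject of the contract file. (l) operates (the record's age is 6 years, meeting the 5 years threshold), but is displaced by (m): (m) operates against (l): a current Standing Registration is held. (b) remains available.
Exception (c) is satisfied on its face — the number of pages in the record is 82, less than the 91 limit; the coverage ratio is 99%, meeting the 83% threshold. But applying paragraph (n): (n) operates against (c): the qualifying period is 70 days, less than the 80 days limit. (c) is therefore removed.
Exception (d) requires that disclosure would reveal the identity of a confidential informant; but the contract file contains no informant information, so (d) is unavailable.
Exception (e) fails — no current General Exemption Letter is held.

No — exception (b) applies; the Pindale Transit Authority is not required to disclose the contract file.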